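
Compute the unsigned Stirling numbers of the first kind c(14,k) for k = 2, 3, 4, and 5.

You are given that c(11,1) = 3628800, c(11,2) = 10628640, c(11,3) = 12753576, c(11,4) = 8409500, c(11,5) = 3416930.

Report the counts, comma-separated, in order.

19802759040, 26596717056, 20313753096, 9957703756

row 12: T[12][1]=11·3628800+0=39916800  T[12][2]=11·10628640+3628800=120543840  T[12][3]=11·12753576+10628640=150917976  T[12][4]=11·8409500+12753576=105258076  T[12][5]=11·3416930+8409500=45995730
row 13: T[13][1]=12·39916800+0=479001600  T[13][2]=12·120543840+39916800=1486442880  T[13][3]=12·150917976+120543840=1931559552  T[13][4]=12·105258076+150917976=1414014888  T[13][5]=12·45995730+105258076=657206836
row 14: T[14][2]=13·1486442880+479001600=19802759040  T[14][3]=13·1931559552+1486442880=26596717056  T[14][4]=13·1414014888+1931559552=20313753096  T[14][5]=13·657206836+1414014888=9957703756
Read c(14,2) = 19802759040, c(14,3) = 26596717056, c(14,4) = 20313753096, c(14,5) = 9957703756.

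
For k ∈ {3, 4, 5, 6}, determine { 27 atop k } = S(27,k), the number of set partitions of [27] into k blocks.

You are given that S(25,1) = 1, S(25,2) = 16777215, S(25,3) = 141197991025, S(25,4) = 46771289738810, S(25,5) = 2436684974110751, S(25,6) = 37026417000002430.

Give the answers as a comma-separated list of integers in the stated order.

1270865805301, 749329038535350, 61338207158409090, 1359801318005044551

r26: T_26,2=2×16777215+1=33554431; T_26,3=3×141197991025+16777215=423610750290; T_26,4=4×46771289738810+141197991025=187226356946265; T_26,5=5×2436684974110751+46771289738810=12230196160292565; T_26,6=6×37026417000002430+2436684974110751=224595186974125331
r27: T_27,3=3×423610750290+33554431=1270865805301; T_27,4=4×187226356946265+423610750290=749329038535350; T_27,5=5×12230196160292565+187226356946265=61338207158409090; T_27,6=6×224595186974125331+12230196160292565=1359801318005044551
Read S(27,3) = 1270865805301, S(27,4) = 749329038535350, S(27,5) = 61338207158409090, S(27,6) = 1359801318005044551.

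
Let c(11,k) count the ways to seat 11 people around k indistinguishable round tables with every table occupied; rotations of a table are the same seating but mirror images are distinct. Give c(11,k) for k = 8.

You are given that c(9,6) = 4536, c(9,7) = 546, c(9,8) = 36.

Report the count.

18150

row 10: T[10][7]=9·546+4536=9450  T[10][8]=9·36+546=870
row 11: T[11][8]=10·870+9450=18150
Read c(11,8) = 18150.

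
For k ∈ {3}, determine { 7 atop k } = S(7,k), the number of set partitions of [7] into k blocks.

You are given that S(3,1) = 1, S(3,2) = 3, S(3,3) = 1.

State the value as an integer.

[4] T[4,1]:1*1+0=1 · T[4,2]:2*3+1=7 · T[4,3]:3*1+3=6
[5] T[5,1]:1*1+0=1 · T[5,2]:2*7+1=15 · T[5,3]:3*6+7=25
[6] T[6,2]:2*15+1=31 · T[6,3]:3*25+15=90
[7] T[7,3]:3*90+31=301
Read S(7,3) = 301.

301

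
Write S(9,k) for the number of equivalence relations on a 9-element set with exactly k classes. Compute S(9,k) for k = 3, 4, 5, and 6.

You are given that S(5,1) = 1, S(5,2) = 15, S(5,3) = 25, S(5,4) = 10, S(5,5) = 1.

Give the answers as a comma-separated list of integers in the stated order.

3025, 7770, 6951, 2646

row 6: T[6][1]=1·1+0=1  T[6][2]=2·15+1=31  T[6][3]=3·25+15=90  T[6][4]=4·10+25=65  T[6][5]=5·1+10=15  T[6][6]=6·0+1=1
row 7: T[7][1]=1·1+0=1  T[7][2]=2·31+1=63  T[7][3]=3·90+31=301  T[7][4]=4·65+90=350  T[7][5]=5·15+65=140  T[7][6]=6·1+15=21
row 8: T[8][2]=2·63+1=127  T[8][3]=3·301+63=966  T[8][4]=4·350+301=1701  T[8][5]=5·140+350=1050  T[8][6]=6·21+140=266
row 9: T[9][3]=3·966+127=3025  T[9][4]=4·1701+966=7770  T[9][5]=5·1050+1701=6951  T[9][6]=6·266+1050=2646
Read S(9,3) = 3025, S(9,4) = 7770, S(9,5) = 6951, S(9,6) = 2646.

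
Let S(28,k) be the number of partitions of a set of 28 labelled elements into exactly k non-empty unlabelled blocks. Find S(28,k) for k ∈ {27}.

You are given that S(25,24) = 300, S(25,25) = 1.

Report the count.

378

row 26: T[26][25]=25·1+300=325  T[26][26]=26·0+1=1
row 27: T[27][26]=26·1+325=351  T[27][27]=27·0+1=1
row 28: T[28][27]=27·1+351=378
Read S(28,27) = 378.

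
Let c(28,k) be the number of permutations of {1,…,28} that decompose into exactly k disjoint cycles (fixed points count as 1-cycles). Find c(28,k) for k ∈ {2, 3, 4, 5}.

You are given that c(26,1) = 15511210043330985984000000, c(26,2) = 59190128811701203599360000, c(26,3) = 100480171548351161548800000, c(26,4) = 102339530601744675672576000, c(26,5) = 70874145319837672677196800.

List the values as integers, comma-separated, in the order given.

row 27: T[27][1]=26·15511210043330985984000000+0=403291461126605635584000000  T[27][2]=26·59190128811701203599360000+15511210043330985984000000=1554454559147562279567360000  T[27][3]=26·100480171548351161548800000+59190128811701203599360000=2671674589068831403868160000  T[27][4]=26·102339530601744675672576000+100480171548351161548800000=2761307967193712729035776000  T[27][5]=26·70874145319837672677196800+102339530601744675672576000=1945067308917524165279692800
row 28: T[28][2]=27·1554454559147562279567360000+403291461126605635584000000=42373564558110787183902720000  T[28][3]=27·2671674589068831403868160000+1554454559147562279567360000=73689668464006010184007680000  T[28][4]=27·2761307967193712729035776000+2671674589068831403868160000=77226989703299075087834112000  T[28][5]=27·1945067308917524165279692800+2761307967193712729035776000=55278125307966865191587481600
Read c(28,2) = 42373564558110787183902720000, c(28,3) = 73689668464006010184007680000, c(28,4) = 77226989703299075087834112000, c(28,5) = 55278125307966865191587481600.

42373564558110787183902720000, 73689668464006010184007680000, 77226989703299075087834112000, 55278125307966865191587481600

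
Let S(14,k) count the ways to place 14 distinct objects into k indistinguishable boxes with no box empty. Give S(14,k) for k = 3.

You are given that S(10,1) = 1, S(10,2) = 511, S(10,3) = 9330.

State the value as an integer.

788970

i=11: T(11,1)=0+1·1=1 | T(11,2)=1+2·511=1023 | T(11,3)=511+3·9330=28501
i=12: T(12,1)=0+1·1=1 | T(12,2)=1+2·1023=2047 | T(12,3)=1023+3·28501=86526
i=13: T(13,2)=1+2·2047=4095 | T(13,3)=2047+3·86526=261625
i=14: T(14,3)=4095+3·261625=788970
Read S(14,3) = 788970.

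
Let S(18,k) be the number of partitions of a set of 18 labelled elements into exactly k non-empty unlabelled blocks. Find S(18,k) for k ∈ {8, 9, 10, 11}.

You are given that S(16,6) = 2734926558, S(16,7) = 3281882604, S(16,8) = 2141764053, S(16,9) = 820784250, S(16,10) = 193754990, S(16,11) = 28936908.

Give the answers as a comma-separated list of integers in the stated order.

row 17: T[17][7]=7·3281882604+2734926558=25708104786  T[17][8]=8·2141764053+3281882604=20415995028  T[17][9]=9·820784250+2141764053=9528822303  T[17][10]=10·193754990+820784250=2758334150  T[17][11]=11·28936908+193754990=512060978
row 18: T[18][8]=8·20415995028+25708104786=189036065010  T[18][9]=9·9528822303+20415995028=106175395755  T[18][10]=10·2758334150+9528822303=37112163803  T[18][11]=11·512060978+2758334150=8391004908
Read S(18,8) = 189036065010, S(18,9) = 106175395755, S(18,10) = 37112163803, S(18,11) = 8391004908.

189036065010, 106175395755, 37112163803, 8391004908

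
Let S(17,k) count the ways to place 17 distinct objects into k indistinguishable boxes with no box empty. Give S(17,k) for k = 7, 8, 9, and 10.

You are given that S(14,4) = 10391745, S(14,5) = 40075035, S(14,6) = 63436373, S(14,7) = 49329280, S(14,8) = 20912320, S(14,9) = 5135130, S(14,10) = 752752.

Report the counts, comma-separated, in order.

row 15: T[15][5]=5·40075035+10391745=210766920  T[15][6]=6·63436373+40075035=420693273  T[15][7]=7·49329280+63436373=408741333  T[15][8]=8·20912320+49329280=216627840  T[15][9]=9·5135130+20912320=67128490  T[15][10]=10·752752+5135130=12662650
row 16: T[16][6]=6·420693273+210766920=2734926558  T[16][7]=7·408741333+420693273=3281882604  T[16][8]=8·216627840+408741333=2141764053  T[16][9]=9·67128490+216627840=820784250  T[16][10]=10·12662650+67128490=193754990
row 17: T[17][7]=7·3281882604+2734926558=25708104786  T[17][8]=8·2141764053+3281882604=20415995028  T[17][9]=9·820784250+2141764053=9528822303  T[17][10]=10·193754990+820784250=2758334150
Read S(17,7) = 25708104786, S(17,8) = 20415995028, S(17,9) = 9528822303, S(17,10) = 2758334150.

25708104786, 20415995028, 9528822303, 2758334150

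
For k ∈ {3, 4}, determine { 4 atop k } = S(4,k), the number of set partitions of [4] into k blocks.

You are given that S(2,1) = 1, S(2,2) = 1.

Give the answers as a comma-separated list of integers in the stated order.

r3: T_3,2=2×1+1=3; T_3,3=3×0+1=1
r4: T_4,3=3×1+3=6; T_4,4=4×0+1=1
Read S(4,3) = 6, S(4,4) = 1.

6, 1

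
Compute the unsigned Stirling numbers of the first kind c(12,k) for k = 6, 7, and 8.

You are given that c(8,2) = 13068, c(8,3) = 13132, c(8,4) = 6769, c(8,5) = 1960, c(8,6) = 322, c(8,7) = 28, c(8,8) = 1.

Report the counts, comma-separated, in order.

13339535, 2637558, 357423

i=9: T(9,3)=13068+8·13132=118124 | T(9,4)=13132+8·6769=67284 | T(9,5)=6769+8·1960=22449 | T(9,6)=1960+8·322=4536 | T(9,7)=322+8·28=546 | T(9,8)=28+8·1=36
i=10: T(10,4)=118124+9·67284=723680 | T(10,5)=67284+9·22449=269325 | T(10,6)=22449+9·4536=63273 | T(10,7)=4536+9·546=9450 | T(10,8)=546+9·36=870
i=11: T(11,5)=723680+10·269325=3416930 | T(11,6)=269325+10·63273=902055 | T(11,7)=63273+10·9450=157773 | T(11,8)=9450+10·870=18150
i=12: T(12,6)=3416930+11·902055=13339535 | T(12,7)=902055+11·157773=2637558 | T(12,8)=157773+11·18150=357423
Read c(12,6) = 13339535, c(12,7) = 2637558, c(12,8) = 357423.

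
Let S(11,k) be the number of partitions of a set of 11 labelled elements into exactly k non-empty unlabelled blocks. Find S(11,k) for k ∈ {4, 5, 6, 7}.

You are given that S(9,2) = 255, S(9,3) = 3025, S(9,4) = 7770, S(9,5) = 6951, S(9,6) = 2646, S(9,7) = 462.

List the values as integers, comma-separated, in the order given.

145750, 246730, 179487, 63987

r10: T_10,3=3×3025+255=9330; T_10,4=4×7770+3025=34105; T_10,5=5×6951+7770=42525; T_10,6=6×2646+6951=22827; T_10,7=7×462+2646=5880
r11: T_11,4=4×34105+9330=145750; T_11,5=5×42525+34105=246730; T_11,6=6×22827+42525=179487; T_11,7=7×5880+22827=63987
Read S(11,4) = 145750, S(11,5) = 246730, S(11,6) = 179487, S(11,7) = 63987.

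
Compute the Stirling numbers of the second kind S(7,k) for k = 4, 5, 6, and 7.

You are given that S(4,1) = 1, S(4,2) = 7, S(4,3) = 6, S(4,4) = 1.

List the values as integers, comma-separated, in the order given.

350, 140, 21, 1

i=5: T(5,2)=1+2·7=15 | T(5,3)=7+3·6=25 | T(5,4)=6+4·1=10 | T(5,5)=1+5·0=1
i=6: T(6,3)=15+3·25=90 | T(6,4)=25+4·10=65 | T(6,5)=10+5·1=15 | T(6,6)=1+6·0=1
i=7: T(7,4)=90+4·65=350 | T(7,5)=65+5·15=140 | T(7,6)=15+6·1=21 | T(7,7)=1+7·0=1
Read S(7,4) = 350, S(7,5) = 140, S(7,6) = 21, S(7,7) = 1.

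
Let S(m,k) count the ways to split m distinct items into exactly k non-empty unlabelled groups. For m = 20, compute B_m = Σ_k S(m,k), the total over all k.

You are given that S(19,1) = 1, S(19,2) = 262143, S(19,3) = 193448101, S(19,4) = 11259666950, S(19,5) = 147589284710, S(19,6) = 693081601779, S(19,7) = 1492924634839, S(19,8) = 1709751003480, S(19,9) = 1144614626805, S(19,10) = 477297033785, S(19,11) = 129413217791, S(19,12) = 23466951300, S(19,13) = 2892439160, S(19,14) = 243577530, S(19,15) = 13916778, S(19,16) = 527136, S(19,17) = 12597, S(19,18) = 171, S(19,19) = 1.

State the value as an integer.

@20  (20,1):1·1+0→1, (20,2):262143·2+1→524287, (20,3):193448101·3+262143→580606446, (20,4):11259666950·4+193448101→45232115901, (20,5):147589284710·5+11259666950→749206090500, (20,6):693081601779·6+147589284710→4306078895384, (20,7):1492924634839·7+693081601779→11143554045652, (20,8):1709751003480·8+1492924634839→15170932662679, (20,9):1144614626805·9+1709751003480→12011282644725, (20,10):477297033785·10+1144614626805→5917584964655, (20,11):129413217791·11+477297033785→1900842429486, (20,12):23466951300·12+129413217791→411016633391, (20,13):2892439160·13+23466951300→61068660380, (20,14):243577530·14+2892439160→6302524580, (20,15):13916778·15+243577530→452329200, (20,16):527136·16+13916778→22350954, (20,17):12597·17+527136→741285, (20,18):171·18+12597→15675, (20,19):1·19+171→190, (20,20):0·20+1→1
B_20 = ΣS(20,k) = 1+524287+580606446+45232115901+749206090500+4306078895384+11143554045652+15170932662679+12011282644725+5917584964655+1900842429486+411016633391+61068660380+6302524580+452329200+22350954+741285+15675+190+1 = 51724158235372

51724158235372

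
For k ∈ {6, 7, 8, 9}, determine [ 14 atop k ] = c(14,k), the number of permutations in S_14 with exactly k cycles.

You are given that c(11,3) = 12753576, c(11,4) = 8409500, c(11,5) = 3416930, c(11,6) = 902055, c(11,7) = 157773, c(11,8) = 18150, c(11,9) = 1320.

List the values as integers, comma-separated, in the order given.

3336118786, 790943153, 135036473, 16669653

r12: T_12,4=11×8409500+12753576=105258076; T_12,5=11×3416930+8409500=45995730; T_12,6=11×902055+3416930=13339535; T_12,7=11×157773+902055=2637558; T_12,8=11×18150+157773=357423; T_12,9=11×1320+18150=32670
r13: T_13,5=12×45995730+105258076=657206836; T_13,6=12×13339535+45995730=206070150; T_13,7=12×2637558+13339535=44990231; T_13,8=12×357423+2637558=6926634; T_13,9=12×32670+357423=749463
r14: T_14,6=13×206070150+657206836=3336118786; T_14,7=13×44990231+206070150=790943153; T_14,8=13×6926634+44990231=135036473; T_14,9=13×749463+6926634=16669653
Read c(14,6) = 3336118786, c(14,7) = 790943153, c(14,8) = 135036473, c(14,9) = 16669653.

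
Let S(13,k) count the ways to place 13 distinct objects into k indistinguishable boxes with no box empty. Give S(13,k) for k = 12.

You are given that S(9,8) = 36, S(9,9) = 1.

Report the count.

78

i=10: T(10,9)=36+9·1=45 | T(10,10)=1+10·0=1
i=11: T(11,10)=45+10·1=55 | T(11,11)=1+11·0=1
i=12: T(12,11)=55+11·1=66 | T(12,12)=1+12·0=1
i=13: T(13,12)=66+12·1=78
Read S(13,12) = 78.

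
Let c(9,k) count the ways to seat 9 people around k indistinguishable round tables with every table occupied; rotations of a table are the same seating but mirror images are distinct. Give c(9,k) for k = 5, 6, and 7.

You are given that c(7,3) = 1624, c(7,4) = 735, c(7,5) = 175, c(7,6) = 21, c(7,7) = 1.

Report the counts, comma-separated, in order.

22449, 4536, 546

r8: T_8,4=7×735+1624=6769; T_8,5=7×175+735=1960; T_8,6=7×21+175=322; T_8,7=7×1+21=28
r9: T_9,5=8×1960+6769=22449; T_9,6=8×322+1960=4536; T_9,7=8×28+322=546
Read c(9,5) = 22449, c(9,6) = 4536, c(9,7) = 546.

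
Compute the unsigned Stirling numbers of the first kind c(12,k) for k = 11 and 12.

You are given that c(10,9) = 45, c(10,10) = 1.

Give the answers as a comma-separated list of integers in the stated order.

row 11: T[11][10]=10·1+45=55  T[11][11]=10·0+1=1
row 12: T[12][11]=11·1+55=66  T[12][12]=11·0+1=1
Read c(12,11) = 66, c(12,12) = 1.

66, 1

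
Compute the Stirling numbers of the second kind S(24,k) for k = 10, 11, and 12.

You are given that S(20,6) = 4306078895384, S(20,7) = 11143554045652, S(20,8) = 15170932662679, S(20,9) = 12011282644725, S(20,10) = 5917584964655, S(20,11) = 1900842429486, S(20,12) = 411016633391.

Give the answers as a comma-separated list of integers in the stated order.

i=21: T(21,7)=4306078895384+7·11143554045652=82310957214948 | T(21,8)=11143554045652+8·15170932662679=132511015347084 | T(21,9)=15170932662679+9·12011282644725=123272476465204 | T(21,10)=12011282644725+10·5917584964655=71187132291275 | T(21,11)=5917584964655+11·1900842429486=26826851689001 | T(21,12)=1900842429486+12·411016633391=6833042030178
i=22: T(22,8)=82310957214948+8·132511015347084=1142399079991620 | T(22,9)=132511015347084+9·123272476465204=1241963303533920 | T(22,10)=123272476465204+10·71187132291275=835143799377954 | T(22,11)=71187132291275+11·26826851689001=366282500870286 | T(22,12)=26826851689001+12·6833042030178=108823356051137
i=23: T(23,9)=1142399079991620+9·1241963303533920=12320068811796900 | T(23,10)=1241963303533920+10·835143799377954=9593401297313460 | T(23,11)=835143799377954+11·366282500870286=4864251308951100 | T(23,12)=366282500870286+12·108823356051137=1672162773483930
i=24: T(24,10)=12320068811796900+10·9593401297313460=108254081784931500 | T(24,11)=9593401297313460+11·4864251308951100=63100165695775560 | T(24,12)=4864251308951100+12·1672162773483930=24930204590758260
Read S(24,10) = 108254081784931500, S(24,11) = 63100165695775560, S(24,12) = 24930204590758260.

108254081784931500, 63100165695775560, 24930204590758260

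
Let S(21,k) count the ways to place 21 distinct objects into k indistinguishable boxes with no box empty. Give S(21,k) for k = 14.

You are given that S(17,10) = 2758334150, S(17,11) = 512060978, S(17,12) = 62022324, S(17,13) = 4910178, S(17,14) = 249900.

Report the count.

149304004500

r18: T_18,11=11×512060978+2758334150=8391004908; T_18,12=12×62022324+512060978=1256328866; T_18,13=13×4910178+62022324=125854638; T_18,14=14×249900+4910178=8408778
r19: T_19,12=12×1256328866+8391004908=23466951300; T_19,13=13×125854638+1256328866=2892439160; T_19,14=14×8408778+125854638=243577530
r20: T_20,13=13×2892439160+23466951300=61068660380; T_20,14=14×243577530+2892439160=6302524580
r21: T_21,14=14×6302524580+61068660380=149304004500
Read S(21,14) = 149304004500.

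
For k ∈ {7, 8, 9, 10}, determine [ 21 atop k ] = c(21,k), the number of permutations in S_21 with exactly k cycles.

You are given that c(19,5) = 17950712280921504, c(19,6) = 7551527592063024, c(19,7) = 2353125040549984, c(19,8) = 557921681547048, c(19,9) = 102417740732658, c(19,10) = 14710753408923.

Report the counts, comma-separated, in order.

1206647803780373360, 311333643161390640, 63030812099294896, 10142299865511450

i=20: T(20,6)=17950712280921504+19·7551527592063024=161429736530118960 | T(20,7)=7551527592063024+19·2353125040549984=52260903362512720 | T(20,8)=2353125040549984+19·557921681547048=12953636989943896 | T(20,9)=557921681547048+19·102417740732658=2503858755467550 | T(20,10)=102417740732658+19·14710753408923=381922055502195
i=21: T(21,7)=161429736530118960+20·52260903362512720=1206647803780373360 | T(21,8)=52260903362512720+20·12953636989943896=311333643161390640 | T(21,9)=12953636989943896+20·2503858755467550=63030812099294896 | T(21,10)=2503858755467550+20·381922055502195=10142299865511450
Read c(21,7) = 1206647803780373360, c(21,8) = 311333643161390640, c(21,9) = 63030812099294896, c(21,10) = 10142299865511450.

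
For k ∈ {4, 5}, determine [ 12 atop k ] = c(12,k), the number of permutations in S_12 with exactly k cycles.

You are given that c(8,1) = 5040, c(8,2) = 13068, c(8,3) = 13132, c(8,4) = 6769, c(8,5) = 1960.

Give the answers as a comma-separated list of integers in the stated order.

row 9: T[9][1]=8·5040+0=40320  T[9][2]=8·13068+5040=109584  T[9][3]=8·13132+13068=118124  T[9][4]=8·6769+13132=67284  T[9][5]=8·1960+6769=22449
row 10: T[10][2]=9·109584+40320=1026576  T[10][3]=9·118124+109584=1172700  T[10][4]=9·67284+118124=723680  T[10][5]=9·22449+67284=269325
row 11: T[11][3]=10·1172700+1026576=12753576  T[11][4]=10·723680+1172700=8409500  T[11][5]=10·269325+723680=3416930
row 12: T[12][4]=11·8409500+12753576=105258076  T[12][5]=11·3416930+8409500=45995730
Read c(12,4) = 105258076, c(12,5) = 45995730.

105258076, 45995730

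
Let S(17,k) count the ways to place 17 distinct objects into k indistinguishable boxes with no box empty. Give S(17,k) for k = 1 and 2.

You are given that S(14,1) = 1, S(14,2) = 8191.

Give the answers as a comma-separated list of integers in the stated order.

@15  (15,1):1·1+0→1, (15,2):8191·2+1→16383
@16  (16,1):1·1+0→1, (16,2):16383·2+1→32767
@17  (17,1):1·1+0→1, (17,2):32767·2+1→65535
Read S(17,1) = 1, S(17,2) = 65535.

1, 65535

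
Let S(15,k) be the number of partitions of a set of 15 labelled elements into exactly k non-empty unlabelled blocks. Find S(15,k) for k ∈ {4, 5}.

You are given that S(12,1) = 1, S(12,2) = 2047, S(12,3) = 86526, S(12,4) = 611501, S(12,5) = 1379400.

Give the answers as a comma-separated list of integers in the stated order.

42355950, 210766920

row 13: T[13][2]=2·2047+1=4095  T[13][3]=3·86526+2047=261625  T[13][4]=4·611501+86526=2532530  T[13][5]=5·1379400+611501=7508501
row 14: T[14][3]=3·261625+4095=788970  T[14][4]=4·2532530+261625=10391745  T[14][5]=5·7508501+2532530=40075035
row 15: T[15][4]=4·10391745+788970=42355950  T[15][5]=5·40075035+10391745=210766920
Read S(15,4) = 42355950, S(15,5) = 210766920.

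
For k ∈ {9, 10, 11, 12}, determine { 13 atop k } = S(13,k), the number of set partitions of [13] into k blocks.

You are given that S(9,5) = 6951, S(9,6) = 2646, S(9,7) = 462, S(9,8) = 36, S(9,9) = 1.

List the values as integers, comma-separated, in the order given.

359502, 39325, 2431, 78

r10: T_10,6=6×2646+6951=22827; T_10,7=7×462+2646=5880; T_10,8=8×36+462=750; T_10,9=9×1+36=45; T_10,10=10×0+1=1
r11: T_11,7=7×5880+22827=63987; T_11,8=8×750+5880=11880; T_11,9=9×45+750=1155; T_11,10=10×1+45=55; T_11,11=11×0+1=1
r12: T_12,8=8×11880+63987=159027; T_12,9=9×1155+11880=22275; T_12,10=10×55+1155=1705; T_12,11=11×1+55=66; T_12,12=12×0+1=1
r13: T_13,9=9×22275+159027=359502; T_13,10=10×1705+22275=39325; T_13,11=11×66+1705=2431; T_13,12=12×1+66=78
Read S(13,9) = 359502, S(13,10) = 39325, S(13,11) = 2431, S(13,12) = 78.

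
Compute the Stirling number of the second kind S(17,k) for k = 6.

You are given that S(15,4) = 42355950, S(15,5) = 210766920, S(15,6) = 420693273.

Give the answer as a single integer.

17505749898

r16: T_16,5=5×210766920+42355950=1096190550; T_16,6=6×420693273+210766920=2734926558
r17: T_17,6=6×2734926558+1096190550=17505749898
Read S(17,6) = 17505749898.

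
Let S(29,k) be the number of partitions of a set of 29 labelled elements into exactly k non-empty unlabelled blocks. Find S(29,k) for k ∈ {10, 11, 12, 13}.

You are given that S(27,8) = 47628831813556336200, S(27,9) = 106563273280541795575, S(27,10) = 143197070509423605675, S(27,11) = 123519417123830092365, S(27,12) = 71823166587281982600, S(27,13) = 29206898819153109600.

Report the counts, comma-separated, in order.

i=28: T(28,9)=47628831813556336200+9·106563273280541795575=1006698291338432496375 | T(28,10)=106563273280541795575+10·143197070509423605675=1538533978374777852325 | T(28,11)=143197070509423605675+11·123519417123830092365=1501910658871554621690 | T(28,12)=123519417123830092365+12·71823166587281982600=985397416171213883565 | T(28,13)=71823166587281982600+13·29206898819153109600=451512851236272407400
i=29: T(29,10)=1006698291338432496375+10·1538533978374777852325=16392038075086211019625 | T(29,11)=1538533978374777852325+11·1501910658871554621690=18059551225961878690915 | T(29,12)=1501910658871554621690+12·985397416171213883565=13326679652926121224470 | T(29,13)=985397416171213883565+13·451512851236272407400=6855064482242755179765
Read S(29,10) = 16392038075086211019625, S(29,11) = 18059551225961878690915, S(29,12) = 13326679652926121224470, S(29,13) = 6855064482242755179765.

16392038075086211019625, 18059551225961878690915, 13326679652926121224470, 6855064482242755179765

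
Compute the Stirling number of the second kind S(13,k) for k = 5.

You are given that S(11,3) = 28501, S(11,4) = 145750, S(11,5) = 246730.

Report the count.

@12  (12,4):145750·4+28501→611501, (12,5):246730·5+145750→1379400
@13  (13,5):1379400·5+611501→7508501
Read S(13,5) = 7508501.

7508501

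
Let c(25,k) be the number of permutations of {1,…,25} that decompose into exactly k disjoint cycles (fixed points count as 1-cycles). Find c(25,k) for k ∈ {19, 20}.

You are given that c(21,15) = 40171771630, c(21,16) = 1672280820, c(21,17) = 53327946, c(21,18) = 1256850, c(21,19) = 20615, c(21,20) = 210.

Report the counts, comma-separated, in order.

414908513800, 11276842500

[22] T[22,16]:21*1672280820+40171771630=75289668850 · T[22,17]:21*53327946+1672280820=2792167686 · T[22,18]:21*1256850+53327946=79721796 · T[22,19]:21*20615+1256850=1689765 · T[22,20]:21*210+20615=25025
[23] T[23,17]:22*2792167686+75289668850=136717357942 · T[23,18]:22*79721796+2792167686=4546047198 · T[23,19]:22*1689765+79721796=116896626 · T[23,20]:22*25025+1689765=2240315
[24] T[24,18]:23*4546047198+136717357942=241276443496 · T[24,19]:23*116896626+4546047198=7234669596 · T[24,20]:23*2240315+116896626=168423871
[25] T[25,19]:24*7234669596+241276443496=414908513800 · T[25,20]:24*168423871+7234669596=11276842500
Read c(25,19) = 414908513800, c(25,20) = 11276842500.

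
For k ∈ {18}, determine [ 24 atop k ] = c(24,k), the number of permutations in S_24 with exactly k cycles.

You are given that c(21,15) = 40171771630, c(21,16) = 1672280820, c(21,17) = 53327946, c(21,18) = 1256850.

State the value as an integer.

[22] T[22,16]:21*1672280820+40171771630=75289668850 · T[22,17]:21*53327946+1672280820=2792167686 · T[22,18]:21*1256850+53327946=79721796
[23] T[23,17]:22*2792167686+75289668850=136717357942 · T[23,18]:22*79721796+2792167686=4546047198
[24] T[24,18]:23*4546047198+136717357942=241276443496
Read c(24,18) = 241276443496.

241276443496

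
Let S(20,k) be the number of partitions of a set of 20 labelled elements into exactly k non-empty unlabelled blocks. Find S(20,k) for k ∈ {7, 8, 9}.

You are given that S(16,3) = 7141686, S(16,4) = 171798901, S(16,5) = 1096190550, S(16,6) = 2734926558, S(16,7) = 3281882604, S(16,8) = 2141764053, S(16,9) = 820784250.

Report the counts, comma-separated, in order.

11143554045652, 15170932662679, 12011282644725

[17] T[17,4]:4*171798901+7141686=694337290 · T[17,5]:5*1096190550+171798901=5652751651 · T[17,6]:6*2734926558+1096190550=17505749898 · T[17,7]:7*3281882604+2734926558=25708104786 · T[17,8]:8*2141764053+3281882604=20415995028 · T[17,9]:9*820784250+2141764053=9528822303
[18] T[18,5]:5*5652751651+694337290=28958095545 · T[18,6]:6*17505749898+5652751651=110687251039 · T[18,7]:7*25708104786+17505749898=197462483400 · T[18,8]:8*20415995028+25708104786=189036065010 · T[18,9]:9*9528822303+20415995028=106175395755
[19] T[19,6]:6*110687251039+28958095545=693081601779 · T[19,7]:7*197462483400+110687251039=1492924634839 · T[19,8]:8*189036065010+197462483400=1709751003480 · T[19,9]:9*106175395755+189036065010=1144614626805
[20] T[20,7]:7*1492924634839+693081601779=11143554045652 · T[20,8]:8*1709751003480+1492924634839=15170932662679 · T[20,9]:9*1144614626805+1709751003480=12011282644725
Read S(20,7) = 11143554045652, S(20,8) = 15170932662679, S(20,9) = 12011282644725.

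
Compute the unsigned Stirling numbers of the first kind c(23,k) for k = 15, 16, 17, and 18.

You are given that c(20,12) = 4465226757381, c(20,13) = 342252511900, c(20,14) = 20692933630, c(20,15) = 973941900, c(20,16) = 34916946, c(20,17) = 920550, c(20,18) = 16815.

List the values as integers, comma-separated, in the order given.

62382416421941, 3256091103430, 136717357942, 4546047198

r21: T_21,13=20×342252511900+4465226757381=11310276995381; T_21,14=20×20692933630+342252511900=756111184500; T_21,15=20×973941900+20692933630=40171771630; T_21,16=20×34916946+973941900=1672280820; T_21,17=20×920550+34916946=53327946; T_21,18=20×16815+920550=1256850
r22: T_22,14=21×756111184500+11310276995381=27188611869881; T_22,15=21×40171771630+756111184500=1599718388730; T_22,16=21×1672280820+40171771630=75289668850; T_22,17=21×53327946+1672280820=2792167686; T_22,18=21×1256850+53327946=79721796
r23: T_23,15=22×1599718388730+27188611869881=62382416421941; T_23,16=22×75289668850+1599718388730=3256091103430; T_23,17=22×2792167686+75289668850=136717357942; T_23,18=22×79721796+2792167686=4546047198
Read c(23,15) = 62382416421941, c(23,16) = 3256091103430, c(23,17) = 136717357942, c(23,18) = 4546047198.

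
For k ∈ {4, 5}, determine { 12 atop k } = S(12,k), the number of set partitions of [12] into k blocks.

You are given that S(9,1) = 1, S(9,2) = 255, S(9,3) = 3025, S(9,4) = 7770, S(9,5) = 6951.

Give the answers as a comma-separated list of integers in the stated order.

row 10: T[10][2]=2·255+1=511  T[10][3]=3·3025+255=9330  T[10][4]=4·7770+3025=34105  T[10][5]=5·6951+7770=42525
row 11: T[11][3]=3·9330+511=28501  T[11][4]=4·34105+9330=145750  T[11][5]=5·42525+34105=246730
row 12: T[12][4]=4·145750+28501=611501  T[12][5]=5·246730+145750=1379400
Read S(12,4) = 611501, S(12,5) = 1379400.

611501, 1379400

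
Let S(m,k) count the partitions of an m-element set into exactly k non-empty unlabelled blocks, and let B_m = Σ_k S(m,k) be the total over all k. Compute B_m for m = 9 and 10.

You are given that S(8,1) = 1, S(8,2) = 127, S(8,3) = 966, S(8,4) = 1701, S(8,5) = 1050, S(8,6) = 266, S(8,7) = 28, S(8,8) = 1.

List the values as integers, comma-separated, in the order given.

row 9: T[9][1]=1·1+0=1  T[9][2]=2·127+1=255  T[9][3]=3·966+127=3025  T[9][4]=4·1701+966=7770  T[9][5]=5·1050+1701=6951  T[9][6]=6·266+1050=2646  T[9][7]=7·28+266=462  T[9][8]=8·1+28=36  T[9][9]=9·0+1=1
row 10: T[10][1]=1·1+0=1  T[10][2]=2·255+1=511  T[10][3]=3·3025+255=9330  T[10][4]=4·7770+3025=34105  T[10][5]=5·6951+7770=42525  T[10][6]=6·2646+6951=22827  T[10][7]=7·462+2646=5880  T[10][8]=8·36+462=750  T[10][9]=9·1+36=45  T[10][10]=10·0+1=1
B_9 = ΣS(9,k) = 1+255+3025+7770+6951+2646+462+36+1 = 21147
B_10 = ΣS(10,k) = 1+511+9330+34105+42525+22827+5880+750+45+1 = 115975

21147, 115975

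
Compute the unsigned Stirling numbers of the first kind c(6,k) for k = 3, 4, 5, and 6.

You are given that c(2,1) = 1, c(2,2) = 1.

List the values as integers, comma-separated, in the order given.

@3  (3,1):1·2+0→2, (3,2):1·2+1→3, (3,3):0·2+1→1
@4  (4,1):2·3+0→6, (4,2):3·3+2→11, (4,3):1·3+3→6, (4,4):0·3+1→1
@5  (5,2):11·4+6→50, (5,3):6·4+11→35, (5,4):1·4+6→10, (5,5):0·4+1→1
@6  (6,3):35·5+50→225, (6,4):10·5+35→85, (6,5):1·5+10→15, (6,6):0·5+1→1
Read c(6,3) = 225, c(6,4) = 85, c(6,5) = 15, c(6,6) = 1.

225, 85, 15, 1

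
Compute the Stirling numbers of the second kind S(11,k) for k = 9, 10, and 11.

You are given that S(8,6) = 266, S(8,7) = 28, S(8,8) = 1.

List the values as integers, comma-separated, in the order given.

r9: T_9,7=7×28+266=462; T_9,8=8×1+28=36; T_9,9=9×0+1=1
r10: T_10,8=8×36+462=750; T_10,9=9×1+36=45; T_10,10=10×0+1=1
r11: T_11,9=9×45+750=1155; T_11,10=10×1+45=55; T_11,11=11×0+1=1
Read S(11,9) = 1155, S(11,10) = 55, S(11,11) = 1.

1155, 55, 1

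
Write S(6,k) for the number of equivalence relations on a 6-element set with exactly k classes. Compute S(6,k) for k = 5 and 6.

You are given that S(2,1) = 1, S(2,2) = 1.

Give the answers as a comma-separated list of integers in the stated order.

15, 1

row 3: T[3][2]=2·1+1=3  T[3][3]=3·0+1=1
row 4: T[4][3]=3·1+3=6  T[4][4]=4·0+1=1
row 5: T[5][4]=4·1+6=10  T[5][5]=5·0+1=1
row 6: T[6][5]=5·1+10=15  T[6][6]=6·0+1=1
Read S(6,5) = 15, S(6,6) = 1.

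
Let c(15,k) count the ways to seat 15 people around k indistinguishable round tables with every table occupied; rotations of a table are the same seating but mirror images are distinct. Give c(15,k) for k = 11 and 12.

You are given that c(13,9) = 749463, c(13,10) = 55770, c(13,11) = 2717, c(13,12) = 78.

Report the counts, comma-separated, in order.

[14] T[14,10]:13*55770+749463=1474473 · T[14,11]:13*2717+55770=91091 · T[14,12]:13*78+2717=3731
[15] T[15,11]:14*91091+1474473=2749747 · T[15,12]:14*3731+91091=143325
Read c(15,11) = 2749747, c(15,12) = 143325.

2749747, 143325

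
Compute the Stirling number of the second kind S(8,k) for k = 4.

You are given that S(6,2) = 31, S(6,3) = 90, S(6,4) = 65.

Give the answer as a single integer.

1701

[7] T[7,3]:3*90+31=301 · T[7,4]:4*65+90=350
[8] T[8,4]:4*350+301=1701
Read S(8,4) = 1701.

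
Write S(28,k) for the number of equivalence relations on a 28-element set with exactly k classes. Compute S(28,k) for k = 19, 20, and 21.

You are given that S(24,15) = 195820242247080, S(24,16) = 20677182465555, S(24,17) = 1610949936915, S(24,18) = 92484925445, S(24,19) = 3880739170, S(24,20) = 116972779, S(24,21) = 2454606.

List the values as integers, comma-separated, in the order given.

r25: T_25,16=16×20677182465555+195820242247080=526655161695960; T_25,17=17×1610949936915+20677182465555=48063331393110; T_25,18=18×92484925445+1610949936915=3275678594925; T_25,19=19×3880739170+92484925445=166218969675; T_25,20=20×116972779+3880739170=6220194750; T_25,21=21×2454606+116972779=168519505
r26: T_26,17=17×48063331393110+526655161695960=1343731795378830; T_26,18=18×3275678594925+48063331393110=107025546101760; T_26,19=19×166218969675+3275678594925=6433839018750; T_26,20=20×6220194750+166218969675=290622864675; T_26,21=21×168519505+6220194750=9759104355
r27: T_27,18=18×107025546101760+1343731795378830=3270191625210510; T_27,19=19×6433839018750+107025546101760=229268487458010; T_27,20=20×290622864675+6433839018750=12246296312250; T_27,21=21×9759104355+290622864675=495564056130
r28: T_28,19=19×229268487458010+3270191625210510=7626292886912700; T_28,20=20×12246296312250+229268487458010=474194413703010; T_28,21=21×495564056130+12246296312250=22653141490980
Read S(28,19) = 7626292886912700, S(28,20) = 474194413703010, S(28,21) = 22653141490980.

7626292886912700, 474194413703010, 22653141490980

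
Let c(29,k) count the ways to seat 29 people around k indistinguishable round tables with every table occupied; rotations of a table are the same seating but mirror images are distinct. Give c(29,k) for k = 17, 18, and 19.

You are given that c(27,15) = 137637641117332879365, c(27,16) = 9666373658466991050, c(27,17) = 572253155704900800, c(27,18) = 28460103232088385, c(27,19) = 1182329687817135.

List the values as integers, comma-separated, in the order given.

1101911578045922391915, 62656135265695354110, 3031400077459516035

@28  (28,16):9666373658466991050·27+137637641117332879365→398629729895941637715, (28,17):572253155704900800·27+9666373658466991050→25117208862499312650, (28,18):28460103232088385·27+572253155704900800→1340675942971287195, (28,19):1182329687817135·27+28460103232088385→60383004803151030
@29  (29,17):25117208862499312650·28+398629729895941637715→1101911578045922391915, (29,18):1340675942971287195·28+25117208862499312650→62656135265695354110, (29,19):60383004803151030·28+1340675942971287195→3031400077459516035
Read c(29,17) = 1101911578045922391915, c(29,18) = 62656135265695354110, c(29,19) = 3031400077459516035.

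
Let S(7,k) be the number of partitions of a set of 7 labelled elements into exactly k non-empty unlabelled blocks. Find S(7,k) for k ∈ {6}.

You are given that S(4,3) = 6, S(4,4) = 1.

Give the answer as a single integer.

21

row 5: T[5][4]=4·1+6=10  T[5][5]=5·0+1=1
row 6: T[6][5]=5·1+10=15  T[6][6]=6·0+1=1
row 7: T[7][6]=6·1+15=21
Read S(7,6) = 21.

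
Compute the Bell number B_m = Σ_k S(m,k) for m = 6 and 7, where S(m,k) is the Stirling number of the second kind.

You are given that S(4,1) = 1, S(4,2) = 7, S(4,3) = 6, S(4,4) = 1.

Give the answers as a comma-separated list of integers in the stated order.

r5: T_5,1=1×1+0=1; T_5,2=2×7+1=15; T_5,3=3×6+7=25; T_5,4=4×1+6=10; T_5,5=5×0+1=1
r6: T_6,1=1×1+0=1; T_6,2=2×15+1=31; T_6,3=3×25+15=90; T_6,4=4×10+25=65; T_6,5=5×1+10=15; T_6,6=6×0+1=1
r7: T_7,1=1×1+0=1; T_7,2=2×31+1=63; T_7,3=3×90+31=301; T_7,4=4×65+90=350; T_7,5=5×15+65=140; T_7,6=6×1+15=21; T_7,7=7×0+1=1
B_6 = ΣS(6,k) = 1+31+90+65+15+1 = 203
B_7 = ΣS(7,k) = 1+63+301+350+140+21+1 = 877

203, 877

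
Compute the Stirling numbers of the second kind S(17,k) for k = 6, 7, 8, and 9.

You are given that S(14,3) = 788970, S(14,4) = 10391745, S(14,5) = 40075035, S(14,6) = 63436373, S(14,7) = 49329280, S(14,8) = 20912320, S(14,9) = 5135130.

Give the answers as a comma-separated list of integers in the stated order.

17505749898, 25708104786, 20415995028, 9528822303

row 15: T[15][4]=4·10391745+788970=42355950  T[15][5]=5·40075035+10391745=210766920  T[15][6]=6·63436373+40075035=420693273  T[15][7]=7·49329280+63436373=408741333  T[15][8]=8·20912320+49329280=216627840  T[15][9]=9·5135130+20912320=67128490
row 16: T[16][5]=5·210766920+42355950=1096190550  T[16][6]=6·420693273+210766920=2734926558  T[16][7]=7·408741333+420693273=3281882604  T[16][8]=8·216627840+408741333=2141764053  T[16][9]=9·67128490+216627840=820784250
row 17: T[17][6]=6·2734926558+1096190550=17505749898  T[17][7]=7·3281882604+2734926558=25708104786  T[17][8]=8·2141764053+3281882604=20415995028  T[17][9]=9·820784250+2141764053=9528822303
Read S(17,6) = 17505749898, S(17,7) = 25708104786, S(17,8) = 20415995028, S(17,9) = 9528822303.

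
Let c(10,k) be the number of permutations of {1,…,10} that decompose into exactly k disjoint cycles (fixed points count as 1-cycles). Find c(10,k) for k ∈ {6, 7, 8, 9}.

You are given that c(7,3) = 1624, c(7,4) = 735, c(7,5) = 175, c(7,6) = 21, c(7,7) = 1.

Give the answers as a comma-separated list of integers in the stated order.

63273, 9450, 870, 45

row 8: T[8][4]=7·735+1624=6769  T[8][5]=7·175+735=1960  T[8][6]=7·21+175=322  T[8][7]=7·1+21=28  T[8][8]=7·0+1=1
row 9: T[9][5]=8·1960+6769=22449  T[9][6]=8·322+1960=4536  T[9][7]=8·28+322=546  T[9][8]=8·1+28=36  T[9][9]=8·0+1=1
row 10: T[10][6]=9·4536+22449=63273  T[10][7]=9·546+4536=9450  T[10][8]=9·36+546=870  T[10][9]=9·1+36=45
Read c(10,6) = 63273, c(10,7) = 9450, c(10,8) = 870, c(10,9) = 45.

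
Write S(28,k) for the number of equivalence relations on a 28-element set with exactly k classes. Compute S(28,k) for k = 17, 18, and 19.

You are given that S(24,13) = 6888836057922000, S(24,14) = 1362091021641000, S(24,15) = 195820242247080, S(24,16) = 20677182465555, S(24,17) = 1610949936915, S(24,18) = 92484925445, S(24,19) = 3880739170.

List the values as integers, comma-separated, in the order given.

898741468057510350, 94432767017711850, 7626292886912700

@25  (25,14):1362091021641000·14+6888836057922000→25958110360896000, (25,15):195820242247080·15+1362091021641000→4299394655347200, (25,16):20677182465555·16+195820242247080→526655161695960, (25,17):1610949936915·17+20677182465555→48063331393110, (25,18):92484925445·18+1610949936915→3275678594925, (25,19):3880739170·19+92484925445→166218969675
@26  (26,15):4299394655347200·15+25958110360896000→90449030191104000, (26,16):526655161695960·16+4299394655347200→12725877242482560, (26,17):48063331393110·17+526655161695960→1343731795378830, (26,18):3275678594925·18+48063331393110→107025546101760, (26,19):166218969675·19+3275678594925→6433839018750
@27  (27,16):12725877242482560·16+90449030191104000→294063066070824960, (27,17):1343731795378830·17+12725877242482560→35569317763922670, (27,18):107025546101760·18+1343731795378830→3270191625210510, (27,19):6433839018750·19+107025546101760→229268487458010
@28  (28,17):35569317763922670·17+294063066070824960→898741468057510350, (28,18):3270191625210510·18+35569317763922670→94432767017711850, (28,19):229268487458010·19+3270191625210510→7626292886912700
Read S(28,17) = 898741468057510350, S(28,18) = 94432767017711850, S(28,19) = 7626292886912700.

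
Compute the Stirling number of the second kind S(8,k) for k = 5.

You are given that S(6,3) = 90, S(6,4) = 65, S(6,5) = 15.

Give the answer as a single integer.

1050

i=7: T(7,4)=90+4·65=350 | T(7,5)=65+5·15=140
i=8: T(8,5)=350+5·140=1050
Read S(8,5) = 1050.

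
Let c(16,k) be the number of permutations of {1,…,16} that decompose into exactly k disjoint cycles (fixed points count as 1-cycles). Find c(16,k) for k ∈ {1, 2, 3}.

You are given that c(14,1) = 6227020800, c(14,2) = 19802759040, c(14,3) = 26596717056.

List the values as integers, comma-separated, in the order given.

1307674368000, 4339163001600, 6165817614720

[15] T[15,1]:14*6227020800+0=87178291200 · T[15,2]:14*19802759040+6227020800=283465647360 · T[15,3]:14*26596717056+19802759040=392156797824
[16] T[16,1]:15*87178291200+0=1307674368000 · T[16,2]:15*283465647360+87178291200=4339163001600 · T[16,3]:15*392156797824+283465647360=6165817614720
Read c(16,1) = 1307674368000, c(16,2) = 4339163001600, c(16,3) = 6165817614720.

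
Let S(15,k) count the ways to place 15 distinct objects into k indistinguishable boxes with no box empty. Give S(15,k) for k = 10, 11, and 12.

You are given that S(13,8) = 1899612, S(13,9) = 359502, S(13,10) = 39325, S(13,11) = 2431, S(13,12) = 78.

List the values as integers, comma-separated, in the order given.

r14: T_14,9=9×359502+1899612=5135130; T_14,10=10×39325+359502=752752; T_14,11=11×2431+39325=66066; T_14,12=12×78+2431=3367
r15: T_15,10=10×752752+5135130=12662650; T_15,11=11×66066+752752=1479478; T_15,12=12×3367+66066=106470
Read S(15,10) = 12662650, S(15,11) = 1479478, S(15,12) = 106470.

12662650, 1479478, 106470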